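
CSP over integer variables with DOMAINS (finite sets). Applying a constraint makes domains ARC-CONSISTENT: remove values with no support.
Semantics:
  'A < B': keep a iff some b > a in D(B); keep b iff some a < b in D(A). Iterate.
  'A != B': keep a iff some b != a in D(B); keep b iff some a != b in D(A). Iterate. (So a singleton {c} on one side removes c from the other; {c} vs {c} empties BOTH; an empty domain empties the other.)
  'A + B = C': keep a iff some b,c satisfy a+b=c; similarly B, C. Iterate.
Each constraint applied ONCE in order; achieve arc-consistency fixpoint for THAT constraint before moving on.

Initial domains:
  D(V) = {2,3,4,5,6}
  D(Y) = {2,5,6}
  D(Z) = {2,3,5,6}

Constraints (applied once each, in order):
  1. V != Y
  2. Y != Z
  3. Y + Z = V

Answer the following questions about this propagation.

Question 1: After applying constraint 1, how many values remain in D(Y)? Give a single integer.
Constraint 1 (V != Y) on D(V)={2,3,4,5,6} D(Y)={2,5,6}: no change
So after constraint 1: D(Y)={2,5,6}, size = 3

Answer: 3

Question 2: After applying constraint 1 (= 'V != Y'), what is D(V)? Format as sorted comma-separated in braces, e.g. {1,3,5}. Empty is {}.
Answer: {2,3,4,5,6}

Derivation:
Constraint 1 (V != Y) on D(V)={2,3,4,5,6} D(Y)={2,5,6}: no change
So after constraint 1: D(V) = {2,3,4,5,6}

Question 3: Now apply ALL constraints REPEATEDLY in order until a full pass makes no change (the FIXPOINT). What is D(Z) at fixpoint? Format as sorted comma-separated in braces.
pass 0 (initial): D(Z)={2,3,5,6}
pass 1: V {2,3,4,5,6}->{4,5}; Y {2,5,6}->{2}; Z {2,3,5,6}->{2,3}
pass 2: V {4,5}->{5}; Z {2,3}->{3}
pass 3: no change
Fixpoint after 3 passes: D(Z) = {3}

Answer: {3}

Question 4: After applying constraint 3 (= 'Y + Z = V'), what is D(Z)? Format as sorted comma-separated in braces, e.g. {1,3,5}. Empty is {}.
Answer: {2,3}

Derivation:
Constraint 1 (V != Y) on D(V)={2,3,4,5,6} D(Y)={2,5,6}: no change
Constraint 2 (Y != Z) on D(Y)={2,5,6} D(Z)={2,3,5,6}: no change
Constraint 3 (Y + Z = V) on D(Y)={2,5,6} D(Z)={2,3,5,6} D(V)={2,3,4,5,6}: Y {2,5,6}->{2}; Z {2,3,5,6}->{2,3}; V {2,3,4,5,6}->{4,5}
So after constraint 3: D(Z) = {2,3}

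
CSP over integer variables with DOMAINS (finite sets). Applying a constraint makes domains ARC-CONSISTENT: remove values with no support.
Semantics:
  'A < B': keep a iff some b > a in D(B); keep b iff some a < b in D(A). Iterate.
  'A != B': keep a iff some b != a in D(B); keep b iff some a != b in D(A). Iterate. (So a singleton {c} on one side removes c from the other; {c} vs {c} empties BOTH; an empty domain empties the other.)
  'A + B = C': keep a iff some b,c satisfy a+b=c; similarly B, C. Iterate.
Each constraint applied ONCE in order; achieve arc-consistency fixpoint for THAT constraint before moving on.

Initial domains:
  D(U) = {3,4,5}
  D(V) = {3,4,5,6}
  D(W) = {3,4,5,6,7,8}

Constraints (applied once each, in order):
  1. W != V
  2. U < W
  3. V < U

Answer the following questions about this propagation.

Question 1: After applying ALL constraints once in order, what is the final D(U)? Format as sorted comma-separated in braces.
Constraint 1 (W != V) on D(W)={3,4,5,6,7,8} D(V)={3,4,5,6}: no change
Constraint 2 (U < W) on D(U)={3,4,5} D(W)={3,4,5,6,7,8}: W {3,4,5,6,7,8}->{4,5,6,7,8}
Constraint 3 (V < U) on D(V)={3,4,5,6} D(U)={3,4,5}: V {3,4,5,6}->{3,4}; U {3,4,5}->{4,5}
So after all 3 constraints: D(U) = {4,5}

Answer: {4,5}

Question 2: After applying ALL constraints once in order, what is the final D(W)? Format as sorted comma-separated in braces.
Answer: {4,5,6,7,8}

Derivation:
Constraint 1 (W != V) on D(W)={3,4,5,6,7,8} D(V)={3,4,5,6}: no change
Constraint 2 (U < W) on D(U)={3,4,5} D(W)={3,4,5,6,7,8}: W {3,4,5,6,7,8}->{4,5,6,7,8}
Constraint 3 (V < U) on D(V)={3,4,5,6} D(U)={3,4,5}: V {3,4,5,6}->{3,4}; U {3,4,5}->{4,5}
So after all 3 constraints: D(W) = {4,5,6,7,8}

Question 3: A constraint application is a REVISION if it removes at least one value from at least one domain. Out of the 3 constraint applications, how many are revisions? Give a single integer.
Constraint 1 (W != V) on D(W)={3,4,5,6,7,8} D(V)={3,4,5,6}: no change => not a revision
Constraint 2 (U < W) on D(U)={3,4,5} D(W)={3,4,5,6,7,8}: W {3,4,5,6,7,8}->{4,5,6,7,8} => REVISION
Constraint 3 (V < U) on D(V)={3,4,5,6} D(U)={3,4,5}: V {3,4,5,6}->{3,4}; U {3,4,5}->{4,5} => REVISION
Total revisions = 2

Answer: 2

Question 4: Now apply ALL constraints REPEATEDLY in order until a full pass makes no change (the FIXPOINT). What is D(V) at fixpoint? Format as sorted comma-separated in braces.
Answer: {3,4}

Derivation:
pass 0 (initial): D(V)={3,4,5,6}
pass 1: U {3,4,5}->{4,5}; V {3,4,5,6}->{3,4}; W {3,4,5,6,7,8}->{4,5,6,7,8}
pass 2: W {4,5,6,7,8}->{5,6,7,8}
pass 3: no change
Fixpoint after 3 passes: D(V) = {3,4}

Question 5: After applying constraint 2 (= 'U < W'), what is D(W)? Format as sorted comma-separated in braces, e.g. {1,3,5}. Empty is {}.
Answer: {4,5,6,7,8}

Derivation:
Constraint 1 (W != V) on D(W)={3,4,5,6,7,8} D(V)={3,4,5,6}: no change
Constraint 2 (U < W) on D(U)={3,4,5} D(W)={3,4,5,6,7,8}: W {3,4,5,6,7,8}->{4,5,6,7,8}
So after constraint 2: D(W) = {4,5,6,7,8}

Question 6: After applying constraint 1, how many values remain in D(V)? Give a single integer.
Constraint 1 (W != V) on D(W)={3,4,5,6,7,8} D(V)={3,4,5,6}: no change
So after constraint 1: D(V)={3,4,5,6}, size = 4

Answer: 4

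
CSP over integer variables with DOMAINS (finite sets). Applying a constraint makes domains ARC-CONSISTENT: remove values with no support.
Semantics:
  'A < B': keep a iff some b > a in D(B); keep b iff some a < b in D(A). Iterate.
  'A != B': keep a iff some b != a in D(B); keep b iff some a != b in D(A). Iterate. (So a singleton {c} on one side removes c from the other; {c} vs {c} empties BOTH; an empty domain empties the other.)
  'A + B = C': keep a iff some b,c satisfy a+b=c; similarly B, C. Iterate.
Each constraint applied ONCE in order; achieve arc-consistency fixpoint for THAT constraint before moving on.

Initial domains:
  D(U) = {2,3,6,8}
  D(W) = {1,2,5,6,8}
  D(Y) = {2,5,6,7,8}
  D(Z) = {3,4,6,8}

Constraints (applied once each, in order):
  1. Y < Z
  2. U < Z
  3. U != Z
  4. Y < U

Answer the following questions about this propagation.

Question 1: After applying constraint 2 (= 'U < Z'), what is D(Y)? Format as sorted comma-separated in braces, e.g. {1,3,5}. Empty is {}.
Answer: {2,5,6,7}

Derivation:
Constraint 1 (Y < Z) on D(Y)={2,5,6,7,8} D(Z)={3,4,6,8}: Y {2,5,6,7,8}->{2,5,6,7}
Constraint 2 (U < Z) on D(U)={2,3,6,8} D(Z)={3,4,6,8}: U {2,3,6,8}->{2,3,6}
So after constraint 2: D(Y) = {2,5,6,7}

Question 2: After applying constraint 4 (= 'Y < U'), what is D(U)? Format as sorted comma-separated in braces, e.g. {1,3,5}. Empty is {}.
Answer: {3,6}

Derivation:
Constraint 1 (Y < Z) on D(Y)={2,5,6,7,8} D(Z)={3,4,6,8}: Y {2,5,6,7,8}->{2,5,6,7}
Constraint 2 (U < Z) on D(U)={2,3,6,8} D(Z)={3,4,6,8}: U {2,3,6,8}->{2,3,6}
Constraint 3 (U != Z) on D(U)={2,3,6} D(Z)={3,4,6,8}: no change
Constraint 4 (Y < U) on D(Y)={2,5,6,7} D(U)={2,3,6}: Y {2,5,6,7}->{2,5}; U {2,3,6}->{3,6}
So after constraint 4: D(U) = {3,6}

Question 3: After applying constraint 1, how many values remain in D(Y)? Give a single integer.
Constraint 1 (Y < Z) on D(Y)={2,5,6,7,8} D(Z)={3,4,6,8}: Y {2,5,6,7,8}->{2,5,6,7}
So after constraint 1: D(Y)={2,5,6,7}, size = 4

Answer: 4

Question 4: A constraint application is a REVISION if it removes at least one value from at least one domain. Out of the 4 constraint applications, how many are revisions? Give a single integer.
Answer: 3

Derivation:
Constraint 1 (Y < Z) on D(Y)={2,5,6,7,8} D(Z)={3,4,6,8}: Y {2,5,6,7,8}->{2,5,6,7} => REVISION
Constraint 2 (U < Z) on D(U)={2,3,6,8} D(Z)={3,4,6,8}: U {2,3,6,8}->{2,3,6} => REVISION
Constraint 3 (U != Z) on D(U)={2,3,6} D(Z)={3,4,6,8}: no change => not a revision
Constraint 4 (Y < U) on D(Y)={2,5,6,7} D(U)={2,3,6}: Y {2,5,6,7}->{2,5}; U {2,3,6}->{3,6} => REVISION
Total revisions = 3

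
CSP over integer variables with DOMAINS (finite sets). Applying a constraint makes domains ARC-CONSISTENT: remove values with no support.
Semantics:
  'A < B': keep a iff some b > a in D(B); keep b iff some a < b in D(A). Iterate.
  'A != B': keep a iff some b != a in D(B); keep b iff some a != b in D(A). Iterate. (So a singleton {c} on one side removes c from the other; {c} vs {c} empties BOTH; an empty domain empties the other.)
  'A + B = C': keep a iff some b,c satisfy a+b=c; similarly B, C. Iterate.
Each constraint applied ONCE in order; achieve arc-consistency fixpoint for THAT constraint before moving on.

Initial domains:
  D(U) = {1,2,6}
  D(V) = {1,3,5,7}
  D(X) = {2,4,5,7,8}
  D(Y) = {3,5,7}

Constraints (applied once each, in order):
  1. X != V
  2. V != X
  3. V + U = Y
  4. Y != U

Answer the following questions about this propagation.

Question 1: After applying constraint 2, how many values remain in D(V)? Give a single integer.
Constraint 1 (X != V) on D(X)={2,4,5,7,8} D(V)={1,3,5,7}: no change
Constraint 2 (V != X) on D(V)={1,3,5,7} D(X)={2,4,5,7,8}: no change
So after constraint 2: D(V)={1,3,5,7}, size = 4

Answer: 4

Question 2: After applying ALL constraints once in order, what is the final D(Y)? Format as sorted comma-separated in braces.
Constraint 1 (X != V) on D(X)={2,4,5,7,8} D(V)={1,3,5,7}: no change
Constraint 2 (V != X) on D(V)={1,3,5,7} D(X)={2,4,5,7,8}: no change
Constraint 3 (V + U = Y) on D(V)={1,3,5,7} D(U)={1,2,6} D(Y)={3,5,7}: V {1,3,5,7}->{1,3,5}; U {1,2,6}->{2,6}
Constraint 4 (Y != U) on D(Y)={3,5,7} D(U)={2,6}: no change
So after all 4 constraints: D(Y) = {3,5,7}

Answer: {3,5,7}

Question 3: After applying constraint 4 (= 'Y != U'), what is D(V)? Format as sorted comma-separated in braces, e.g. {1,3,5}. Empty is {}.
Constraint 1 (X != V) on D(X)={2,4,5,7,8} D(V)={1,3,5,7}: no change
Constraint 2 (V != X) on D(V)={1,3,5,7} D(X)={2,4,5,7,8}: no change
Constraint 3 (V + U = Y) on D(V)={1,3,5,7} D(U)={1,2,6} D(Y)={3,5,7}: V {1,3,5,7}->{1,3,5}; U {1,2,6}->{2,6}
Constraint 4 (Y != U) on D(Y)={3,5,7} D(U)={2,6}: no change
So after constraint 4: D(V) = {1,3,5}

Answer: {1,3,5}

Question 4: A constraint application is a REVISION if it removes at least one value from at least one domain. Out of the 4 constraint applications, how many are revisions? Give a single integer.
Constraint 1 (X != V) on D(X)={2,4,5,7,8} D(V)={1,3,5,7}: no change => not a revision
Constraint 2 (V != X) on D(V)={1,3,5,7} D(X)={2,4,5,7,8}: no change => not a revision
Constraint 3 (V + U = Y) on D(V)={1,3,5,7} D(U)={1,2,6} D(Y)={3,5,7}: V {1,3,5,7}->{1,3,5}; U {1,2,6}->{2,6} => REVISION
Constraint 4 (Y != U) on D(Y)={3,5,7} D(U)={2,6}: no change => not a revision
Total revisions = 1

Answer: 1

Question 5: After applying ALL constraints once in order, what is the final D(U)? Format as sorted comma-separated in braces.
Answer: {2,6}

Derivation:
Constraint 1 (X != V) on D(X)={2,4,5,7,8} D(V)={1,3,5,7}: no change
Constraint 2 (V != X) on D(V)={1,3,5,7} D(X)={2,4,5,7,8}: no change
Constraint 3 (V + U = Y) on D(V)={1,3,5,7} D(U)={1,2,6} D(Y)={3,5,7}: V {1,3,5,7}->{1,3,5}; U {1,2,6}->{2,6}
Constraint 4 (Y != U) on D(Y)={3,5,7} D(U)={2,6}: no change
So after all 4 constraints: D(U) = {2,6}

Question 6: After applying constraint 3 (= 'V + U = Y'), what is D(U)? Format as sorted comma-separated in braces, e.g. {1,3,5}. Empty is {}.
Constraint 1 (X != V) on D(X)={2,4,5,7,8} D(V)={1,3,5,7}: no change
Constraint 2 (V != X) on D(V)={1,3,5,7} D(X)={2,4,5,7,8}: no change
Constraint 3 (V + U = Y) on D(V)={1,3,5,7} D(U)={1,2,6} D(Y)={3,5,7}: V {1,3,5,7}->{1,3,5}; U {1,2,6}->{2,6}
So after constraint 3: D(U) = {2,6}

Answer: {2,6}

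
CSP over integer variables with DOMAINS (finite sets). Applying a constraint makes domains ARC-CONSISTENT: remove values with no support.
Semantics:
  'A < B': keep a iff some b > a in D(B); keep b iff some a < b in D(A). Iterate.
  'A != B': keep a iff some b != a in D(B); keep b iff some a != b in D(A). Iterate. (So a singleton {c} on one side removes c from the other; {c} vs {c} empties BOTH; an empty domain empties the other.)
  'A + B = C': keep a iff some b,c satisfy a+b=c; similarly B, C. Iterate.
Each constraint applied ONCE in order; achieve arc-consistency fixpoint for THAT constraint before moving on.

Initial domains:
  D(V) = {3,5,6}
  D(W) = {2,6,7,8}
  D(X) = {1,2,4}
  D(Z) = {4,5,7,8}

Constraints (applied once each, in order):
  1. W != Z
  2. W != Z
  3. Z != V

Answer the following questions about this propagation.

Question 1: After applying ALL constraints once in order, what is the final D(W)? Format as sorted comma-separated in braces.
Answer: {2,6,7,8}

Derivation:
Constraint 1 (W != Z) on D(W)={2,6,7,8} D(Z)={4,5,7,8}: no change
Constraint 2 (W != Z) on D(W)={2,6,7,8} D(Z)={4,5,7,8}: no change
Constraint 3 (Z != V) on D(Z)={4,5,7,8} D(V)={3,5,6}: no change
So after all 3 constraints: D(W) = {2,6,7,8}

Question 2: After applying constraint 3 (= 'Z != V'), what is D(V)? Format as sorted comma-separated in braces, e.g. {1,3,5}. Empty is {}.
Answer: {3,5,6}

Derivation:
Constraint 1 (W != Z) on D(W)={2,6,7,8} D(Z)={4,5,7,8}: no change
Constraint 2 (W != Z) on D(W)={2,6,7,8} D(Z)={4,5,7,8}: no change
Constraint 3 (Z != V) on D(Z)={4,5,7,8} D(V)={3,5,6}: no change
So after constraint 3: D(V) = {3,5,6}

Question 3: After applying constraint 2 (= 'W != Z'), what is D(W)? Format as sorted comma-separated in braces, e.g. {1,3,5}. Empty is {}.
Answer: {2,6,7,8}

Derivation:
Constraint 1 (W != Z) on D(W)={2,6,7,8} D(Z)={4,5,7,8}: no change
Constraint 2 (W != Z) on D(W)={2,6,7,8} D(Z)={4,5,7,8}: no change
So after constraint 2: D(W) = {2,6,7,8}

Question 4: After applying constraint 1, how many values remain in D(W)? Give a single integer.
Constraint 1 (W != Z) on D(W)={2,6,7,8} D(Z)={4,5,7,8}: no change
So after constraint 1: D(W)={2,6,7,8}, size = 4

Answer: 4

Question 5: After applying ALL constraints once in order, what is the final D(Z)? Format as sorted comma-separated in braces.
Answer: {4,5,7,8}

Derivation:
Constraint 1 (W != Z) on D(W)={2,6,7,8} D(Z)={4,5,7,8}: no change
Constraint 2 (W != Z) on D(W)={2,6,7,8} D(Z)={4,5,7,8}: no change
Constraint 3 (Z != V) on D(Z)={4,5,7,8} D(V)={3,5,6}: no change
So after all 3 constraints: D(Z) = {4,5,7,8}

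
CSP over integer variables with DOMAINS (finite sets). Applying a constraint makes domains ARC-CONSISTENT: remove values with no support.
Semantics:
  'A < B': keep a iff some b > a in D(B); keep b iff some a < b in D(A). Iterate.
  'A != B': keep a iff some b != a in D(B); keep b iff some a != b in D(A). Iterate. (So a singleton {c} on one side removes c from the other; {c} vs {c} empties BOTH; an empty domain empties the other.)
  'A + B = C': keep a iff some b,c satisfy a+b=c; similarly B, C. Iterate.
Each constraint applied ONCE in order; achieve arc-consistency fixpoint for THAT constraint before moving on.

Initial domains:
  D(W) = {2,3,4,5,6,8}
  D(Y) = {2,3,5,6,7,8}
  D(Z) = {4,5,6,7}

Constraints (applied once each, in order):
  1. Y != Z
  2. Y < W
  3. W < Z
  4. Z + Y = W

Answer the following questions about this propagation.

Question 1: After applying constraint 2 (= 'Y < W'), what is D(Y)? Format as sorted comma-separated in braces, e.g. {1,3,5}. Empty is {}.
Constraint 1 (Y != Z) on D(Y)={2,3,5,6,7,8} D(Z)={4,5,6,7}: no change
Constraint 2 (Y < W) on D(Y)={2,3,5,6,7,8} D(W)={2,3,4,5,6,8}: Y {2,3,5,6,7,8}->{2,3,5,6,7}; W {2,3,4,5,6,8}->{3,4,5,6,8}
So after constraint 2: D(Y) = {2,3,5,6,7}

Answer: {2,3,5,6,7}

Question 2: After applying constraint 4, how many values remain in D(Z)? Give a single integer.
Constraint 1 (Y != Z) on D(Y)={2,3,5,6,7,8} D(Z)={4,5,6,7}: no change
Constraint 2 (Y < W) on D(Y)={2,3,5,6,7,8} D(W)={2,3,4,5,6,8}: Y {2,3,5,6,7,8}->{2,3,5,6,7}; W {2,3,4,5,6,8}->{3,4,5,6,8}
Constraint 3 (W < Z) on D(W)={3,4,5,6,8} D(Z)={4,5,6,7}: W {3,4,5,6,8}->{3,4,5,6}
Constraint 4 (Z + Y = W) on D(Z)={4,5,6,7} D(Y)={2,3,5,6,7} D(W)={3,4,5,6}: Z {4,5,6,7}->{4}; Y {2,3,5,6,7}->{2}; W {3,4,5,6}->{6}
So after constraint 4: D(Z)={4}, size = 1

Answer: 1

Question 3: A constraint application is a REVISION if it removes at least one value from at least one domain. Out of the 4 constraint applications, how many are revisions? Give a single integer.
Constraint 1 (Y != Z) on D(Y)={2,3,5,6,7,8} D(Z)={4,5,6,7}: no change => not a revision
Constraint 2 (Y < W) on D(Y)={2,3,5,6,7,8} D(W)={2,3,4,5,6,8}: Y {2,3,5,6,7,8}->{2,3,5,6,7}; W {2,3,4,5,6,8}->{3,4,5,6,8} => REVISION
Constraint 3 (W < Z) on D(W)={3,4,5,6,8} D(Z)={4,5,6,7}: W {3,4,5,6,8}->{3,4,5,6} => REVISION
Constraint 4 (Z + Y = W) on D(Z)={4,5,6,7} D(Y)={2,3,5,6,7} D(W)={3,4,5,6}: Z {4,5,6,7}->{4}; Y {2,3,5,6,7}->{2}; W {3,4,5,6}->{6} => REVISION
Total revisions = 3

Answer: 3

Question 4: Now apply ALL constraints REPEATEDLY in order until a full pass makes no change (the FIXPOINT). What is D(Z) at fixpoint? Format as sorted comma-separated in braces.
Answer: {}

Derivation:
pass 0 (initial): D(Z)={4,5,6,7}
pass 1: W {2,3,4,5,6,8}->{6}; Y {2,3,5,6,7,8}->{2}; Z {4,5,6,7}->{4}
pass 2: W {6}->{}; Y {2}->{}; Z {4}->{}
pass 3: no change
Fixpoint after 3 passes: D(Z) = {}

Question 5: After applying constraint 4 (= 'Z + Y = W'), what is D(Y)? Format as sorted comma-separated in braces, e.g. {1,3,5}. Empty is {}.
Answer: {2}

Derivation:
Constraint 1 (Y != Z) on D(Y)={2,3,5,6,7,8} D(Z)={4,5,6,7}: no change
Constraint 2 (Y < W) on D(Y)={2,3,5,6,7,8} D(W)={2,3,4,5,6,8}: Y {2,3,5,6,7,8}->{2,3,5,6,7}; W {2,3,4,5,6,8}->{3,4,5,6,8}
Constraint 3 (W < Z) on D(W)={3,4,5,6,8} D(Z)={4,5,6,7}: W {3,4,5,6,8}->{3,4,5,6}
Constraint 4 (Z + Y = W) on D(Z)={4,5,6,7} D(Y)={2,3,5,6,7} D(W)={3,4,5,6}: Z {4,5,6,7}->{4}; Y {2,3,5,6,7}->{2}; W {3,4,5,6}->{6}
So after constraint 4: D(Y) = {2}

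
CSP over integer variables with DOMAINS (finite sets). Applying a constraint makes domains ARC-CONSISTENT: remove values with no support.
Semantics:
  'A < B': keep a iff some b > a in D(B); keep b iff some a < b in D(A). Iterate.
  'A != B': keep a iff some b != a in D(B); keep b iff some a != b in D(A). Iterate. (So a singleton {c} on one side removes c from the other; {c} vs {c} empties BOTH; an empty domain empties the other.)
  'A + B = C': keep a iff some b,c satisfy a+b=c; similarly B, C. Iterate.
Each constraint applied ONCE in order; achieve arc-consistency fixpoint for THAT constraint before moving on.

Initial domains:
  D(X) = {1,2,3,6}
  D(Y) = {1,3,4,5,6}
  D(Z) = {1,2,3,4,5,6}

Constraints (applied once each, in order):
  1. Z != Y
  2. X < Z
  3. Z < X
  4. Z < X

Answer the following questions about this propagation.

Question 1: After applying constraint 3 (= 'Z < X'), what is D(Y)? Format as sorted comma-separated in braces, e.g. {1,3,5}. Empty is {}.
Constraint 1 (Z != Y) on D(Z)={1,2,3,4,5,6} D(Y)={1,3,4,5,6}: no change
Constraint 2 (X < Z) on D(X)={1,2,3,6} D(Z)={1,2,3,4,5,6}: X {1,2,3,6}->{1,2,3}; Z {1,2,3,4,5,6}->{2,3,4,5,6}
Constraint 3 (Z < X) on D(Z)={2,3,4,5,6} D(X)={1,2,3}: Z {2,3,4,5,6}->{2}; X {1,2,3}->{3}
So after constraint 3: D(Y) = {1,3,4,5,6}

Answer: {1,3,4,5,6}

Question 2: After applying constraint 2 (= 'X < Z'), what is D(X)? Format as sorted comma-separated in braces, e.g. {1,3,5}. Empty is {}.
Constraint 1 (Z != Y) on D(Z)={1,2,3,4,5,6} D(Y)={1,3,4,5,6}: no change
Constraint 2 (X < Z) on D(X)={1,2,3,6} D(Z)={1,2,3,4,5,6}: X {1,2,3,6}->{1,2,3}; Z {1,2,3,4,5,6}->{2,3,4,5,6}
So after constraint 2: D(X) = {1,2,3}

Answer: {1,2,3}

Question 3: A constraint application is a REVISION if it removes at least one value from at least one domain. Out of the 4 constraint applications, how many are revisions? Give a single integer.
Constraint 1 (Z != Y) on D(Z)={1,2,3,4,5,6} D(Y)={1,3,4,5,6}: no change => not a revision
Constraint 2 (X < Z) on D(X)={1,2,3,6} D(Z)={1,2,3,4,5,6}: X {1,2,3,6}->{1,2,3}; Z {1,2,3,4,5,6}->{2,3,4,5,6} => REVISION
Constraint 3 (Z < X) on D(Z)={2,3,4,5,6} D(X)={1,2,3}: Z {2,3,4,5,6}->{2}; X {1,2,3}->{3} => REVISION
Constraint 4 (Z < X) on D(Z)={2} D(X)={3}: no change => not a revision
Total revisions = 2

Answer: 2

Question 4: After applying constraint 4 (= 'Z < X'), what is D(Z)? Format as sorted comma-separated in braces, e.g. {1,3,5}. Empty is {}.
Answer: {2}

Derivation:
Constraint 1 (Z != Y) on D(Z)={1,2,3,4,5,6} D(Y)={1,3,4,5,6}: no change
Constraint 2 (X < Z) on D(X)={1,2,3,6} D(Z)={1,2,3,4,5,6}: X {1,2,3,6}->{1,2,3}; Z {1,2,3,4,5,6}->{2,3,4,5,6}
Constraint 3 (Z < X) on D(Z)={2,3,4,5,6} D(X)={1,2,3}: Z {2,3,4,5,6}->{2}; X {1,2,3}->{3}
Constraint 4 (Z < X) on D(Z)={2} D(X)={3}: no change
So after constraint 4: D(Z) = {2}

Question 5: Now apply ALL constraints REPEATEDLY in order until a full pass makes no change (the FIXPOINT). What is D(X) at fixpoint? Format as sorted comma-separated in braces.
pass 0 (initial): D(X)={1,2,3,6}
pass 1: X {1,2,3,6}->{3}; Z {1,2,3,4,5,6}->{2}
pass 2: X {3}->{}; Z {2}->{}
pass 3: Y {1,3,4,5,6}->{}
pass 4: no change
Fixpoint after 4 passes: D(X) = {}

Answer: {}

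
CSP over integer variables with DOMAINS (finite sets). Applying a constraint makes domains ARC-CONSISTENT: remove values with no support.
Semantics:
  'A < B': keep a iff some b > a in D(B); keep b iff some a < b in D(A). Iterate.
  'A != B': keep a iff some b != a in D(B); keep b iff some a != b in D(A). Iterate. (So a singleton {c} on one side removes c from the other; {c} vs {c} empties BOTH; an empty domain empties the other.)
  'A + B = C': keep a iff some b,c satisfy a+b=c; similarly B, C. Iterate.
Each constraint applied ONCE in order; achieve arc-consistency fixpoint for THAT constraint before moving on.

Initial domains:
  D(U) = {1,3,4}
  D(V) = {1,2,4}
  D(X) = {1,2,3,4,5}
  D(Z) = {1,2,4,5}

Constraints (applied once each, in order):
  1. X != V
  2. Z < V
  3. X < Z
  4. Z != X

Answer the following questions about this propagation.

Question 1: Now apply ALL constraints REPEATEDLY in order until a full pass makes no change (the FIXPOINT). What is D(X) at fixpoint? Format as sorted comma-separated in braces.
pass 0 (initial): D(X)={1,2,3,4,5}
pass 1: V {1,2,4}->{2,4}; X {1,2,3,4,5}->{1}; Z {1,2,4,5}->{2}
pass 2: V {2,4}->{4}
pass 3: no change
Fixpoint after 3 passes: D(X) = {1}

Answer: {1}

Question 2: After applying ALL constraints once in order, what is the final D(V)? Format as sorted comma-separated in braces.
Answer: {2,4}

Derivation:
Constraint 1 (X != V) on D(X)={1,2,3,4,5} D(V)={1,2,4}: no change
Constraint 2 (Z < V) on D(Z)={1,2,4,5} D(V)={1,2,4}: Z {1,2,4,5}->{1,2}; V {1,2,4}->{2,4}
Constraint 3 (X < Z) on D(X)={1,2,3,4,5} D(Z)={1,2}: X {1,2,3,4,5}->{1}; Z {1,2}->{2}
Constraint 4 (Z != X) on D(Z)={2} D(X)={1}: no change
So after all 4 constraints: D(V) = {2,4}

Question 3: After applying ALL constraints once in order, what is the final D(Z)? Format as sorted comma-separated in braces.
Answer: {2}

Derivation:
Constraint 1 (X != V) on D(X)={1,2,3,4,5} D(V)={1,2,4}: no change
Constraint 2 (Z < V) on D(Z)={1,2,4,5} D(V)={1,2,4}: Z {1,2,4,5}->{1,2}; V {1,2,4}->{2,4}
Constraint 3 (X < Z) on D(X)={1,2,3,4,5} D(Z)={1,2}: X {1,2,3,4,5}->{1}; Z {1,2}->{2}
Constraint 4 (Z != X) on D(Z)={2} D(X)={1}: no change
So after all 4 constraints: D(Z) = {2}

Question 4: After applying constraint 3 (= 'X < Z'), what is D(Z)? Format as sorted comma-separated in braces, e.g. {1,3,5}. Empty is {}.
Constraint 1 (X != V) on D(X)={1,2,3,4,5} D(V)={1,2,4}: no change
Constraint 2 (Z < V) on D(Z)={1,2,4,5} D(V)={1,2,4}: Z {1,2,4,5}->{1,2}; V {1,2,4}->{2,4}
Constraint 3 (X < Z) on D(X)={1,2,3,4,5} D(Z)={1,2}: X {1,2,3,4,5}->{1}; Z {1,2}->{2}
So after constraint 3: D(Z) = {2}

Answer: {2}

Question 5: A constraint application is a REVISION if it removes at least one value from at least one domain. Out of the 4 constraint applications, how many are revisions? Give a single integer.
Constraint 1 (X != V) on D(X)={1,2,3,4,5} D(V)={1,2,4}: no change => not a revision
Constraint 2 (Z < V) on D(Z)={1,2,4,5} D(V)={1,2,4}: Z {1,2,4,5}->{1,2}; V {1,2,4}->{2,4} => REVISION
Constraint 3 (X < Z) on D(X)={1,2,3,4,5} D(Z)={1,2}: X {1,2,3,4,5}->{1}; Z {1,2}->{2} => REVISION
Constraint 4 (Z != X) on D(Z)={2} D(X)={1}: no change => not a revision
Total revisions = 2

Answer: 2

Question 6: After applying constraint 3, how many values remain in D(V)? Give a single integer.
Constraint 1 (X != V) on D(X)={1,2,3,4,5} D(V)={1,2,4}: no change
Constraint 2 (Z < V) on D(Z)={1,2,4,5} D(V)={1,2,4}: Z {1,2,4,5}->{1,2}; V {1,2,4}->{2,4}
Constraint 3 (X < Z) on D(X)={1,2,3,4,5} D(Z)={1,2}: X {1,2,3,4,5}->{1}; Z {1,2}->{2}
So after constraint 3: D(V)={2,4}, size = 2

Answer: 2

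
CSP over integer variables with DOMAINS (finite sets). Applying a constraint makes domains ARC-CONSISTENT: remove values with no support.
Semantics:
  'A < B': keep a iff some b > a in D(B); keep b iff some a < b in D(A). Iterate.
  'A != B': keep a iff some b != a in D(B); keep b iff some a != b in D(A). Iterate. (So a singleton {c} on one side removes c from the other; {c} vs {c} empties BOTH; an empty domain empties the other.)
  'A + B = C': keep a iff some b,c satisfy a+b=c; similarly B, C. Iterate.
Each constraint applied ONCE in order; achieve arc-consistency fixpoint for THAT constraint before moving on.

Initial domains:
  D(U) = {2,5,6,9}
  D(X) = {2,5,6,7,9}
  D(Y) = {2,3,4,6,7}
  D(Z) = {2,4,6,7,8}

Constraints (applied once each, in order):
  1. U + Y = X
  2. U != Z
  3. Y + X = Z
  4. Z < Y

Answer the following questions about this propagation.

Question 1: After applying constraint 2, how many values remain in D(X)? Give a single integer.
Answer: 4

Derivation:
Constraint 1 (U + Y = X) on D(U)={2,5,6,9} D(Y)={2,3,4,6,7} D(X)={2,5,6,7,9}: U {2,5,6,9}->{2,5,6}; Y {2,3,4,6,7}->{2,3,4,7}; X {2,5,6,7,9}->{5,6,7,9}
Constraint 2 (U != Z) on D(U)={2,5,6} D(Z)={2,4,6,7,8}: no change
So after constraint 2: D(X)={5,6,7,9}, size = 4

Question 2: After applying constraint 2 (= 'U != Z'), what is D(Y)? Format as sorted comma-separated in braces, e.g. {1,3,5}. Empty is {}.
Answer: {2,3,4,7}

Derivation:
Constraint 1 (U + Y = X) on D(U)={2,5,6,9} D(Y)={2,3,4,6,7} D(X)={2,5,6,7,9}: U {2,5,6,9}->{2,5,6}; Y {2,3,4,6,7}->{2,3,4,7}; X {2,5,6,7,9}->{5,6,7,9}
Constraint 2 (U != Z) on D(U)={2,5,6} D(Z)={2,4,6,7,8}: no change
So after constraint 2: D(Y) = {2,3,4,7}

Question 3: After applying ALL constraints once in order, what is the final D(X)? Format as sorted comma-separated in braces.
Answer: {5,6}

Derivation:
Constraint 1 (U + Y = X) on D(U)={2,5,6,9} D(Y)={2,3,4,6,7} D(X)={2,5,6,7,9}: U {2,5,6,9}->{2,5,6}; Y {2,3,4,6,7}->{2,3,4,7}; X {2,5,6,7,9}->{5,6,7,9}
Constraint 2 (U != Z) on D(U)={2,5,6} D(Z)={2,4,6,7,8}: no change
Constraint 3 (Y + X = Z) on D(Y)={2,3,4,7} D(X)={5,6,7,9} D(Z)={2,4,6,7,8}: Y {2,3,4,7}->{2,3}; X {5,6,7,9}->{5,6}; Z {2,4,6,7,8}->{7,8}
Constraint 4 (Z < Y) on D(Z)={7,8} D(Y)={2,3}: Z {7,8}->{}; Y {2,3}->{}
So after all 4 constraints: D(X) = {5,6}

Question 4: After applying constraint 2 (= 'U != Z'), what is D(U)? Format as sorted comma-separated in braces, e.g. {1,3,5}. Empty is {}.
Answer: {2,5,6}

Derivation:
Constraint 1 (U + Y = X) on D(U)={2,5,6,9} D(Y)={2,3,4,6,7} D(X)={2,5,6,7,9}: U {2,5,6,9}->{2,5,6}; Y {2,3,4,6,7}->{2,3,4,7}; X {2,5,6,7,9}->{5,6,7,9}
Constraint 2 (U != Z) on D(U)={2,5,6} D(Z)={2,4,6,7,8}: no change
So after constraint 2: D(U) = {2,5,6}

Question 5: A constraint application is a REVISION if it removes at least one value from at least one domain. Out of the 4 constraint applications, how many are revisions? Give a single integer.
Answer: 3

Derivation:
Constraint 1 (U + Y = X) on D(U)={2,5,6,9} D(Y)={2,3,4,6,7} D(X)={2,5,6,7,9}: U {2,5,6,9}->{2,5,6}; Y {2,3,4,6,7}->{2,3,4,7}; X {2,5,6,7,9}->{5,6,7,9} => REVISION
Constraint 2 (U != Z) on D(U)={2,5,6} D(Z)={2,4,6,7,8}: no change => not a revision
Constraint 3 (Y + X = Z) on D(Y)={2,3,4,7} D(X)={5,6,7,9} D(Z)={2,4,6,7,8}: Y {2,3,4,7}->{2,3}; X {5,6,7,9}->{5,6}; Z {2,4,6,7,8}->{7,8} => REVISION
Constraint 4 (Z < Y) on D(Z)={7,8} D(Y)={2,3}: Z {7,8}->{}; Y {2,3}->{} => REVISION
Total revisions = 3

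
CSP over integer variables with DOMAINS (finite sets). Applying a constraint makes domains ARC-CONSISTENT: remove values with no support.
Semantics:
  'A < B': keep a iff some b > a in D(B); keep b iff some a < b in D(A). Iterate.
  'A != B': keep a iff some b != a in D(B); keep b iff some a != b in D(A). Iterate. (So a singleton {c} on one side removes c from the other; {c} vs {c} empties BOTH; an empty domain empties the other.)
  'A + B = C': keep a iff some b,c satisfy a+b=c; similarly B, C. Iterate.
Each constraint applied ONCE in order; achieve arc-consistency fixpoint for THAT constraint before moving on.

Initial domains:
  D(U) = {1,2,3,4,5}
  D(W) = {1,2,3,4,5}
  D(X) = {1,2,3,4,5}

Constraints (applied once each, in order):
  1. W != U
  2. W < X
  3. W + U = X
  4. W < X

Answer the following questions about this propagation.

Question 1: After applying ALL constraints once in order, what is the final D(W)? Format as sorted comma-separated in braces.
Answer: {1,2,3,4}

Derivation:
Constraint 1 (W != U) on D(W)={1,2,3,4,5} D(U)={1,2,3,4,5}: no change
Constraint 2 (W < X) on D(W)={1,2,3,4,5} D(X)={1,2,3,4,5}: W {1,2,3,4,5}->{1,2,3,4}; X {1,2,3,4,5}->{2,3,4,5}
Constraint 3 (W + U = X) on D(W)={1,2,3,4} D(U)={1,2,3,4,5} D(X)={2,3,4,5}: U {1,2,3,4,5}->{1,2,3,4}
Constraint 4 (W < X) on D(W)={1,2,3,4} D(X)={2,3,4,5}: no change
So after all 4 constraints: D(W) = {1,2,3,4}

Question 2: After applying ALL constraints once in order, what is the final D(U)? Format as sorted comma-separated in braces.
Constraint 1 (W != U) on D(W)={1,2,3,4,5} D(U)={1,2,3,4,5}: no change
Constraint 2 (W < X) on D(W)={1,2,3,4,5} D(X)={1,2,3,4,5}: W {1,2,3,4,5}->{1,2,3,4}; X {1,2,3,4,5}->{2,3,4,5}
Constraint 3 (W + U = X) on D(W)={1,2,3,4} D(U)={1,2,3,4,5} D(X)={2,3,4,5}: U {1,2,3,4,5}->{1,2,3,4}
Constraint 4 (W < X) on D(W)={1,2,3,4} D(X)={2,3,4,5}: no change
So after all 4 constraints: D(U) = {1,2,3,4}

Answer: {1,2,3,4}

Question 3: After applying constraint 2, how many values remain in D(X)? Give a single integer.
Answer: 4

Derivation:
Constraint 1 (W != U) on D(W)={1,2,3,4,5} D(U)={1,2,3,4,5}: no change
Constraint 2 (W < X) on D(W)={1,2,3,4,5} D(X)={1,2,3,4,5}: W {1,2,3,4,5}->{1,2,3,4}; X {1,2,3,4,5}->{2,3,4,5}
So after constraint 2: D(X)={2,3,4,5}, size = 4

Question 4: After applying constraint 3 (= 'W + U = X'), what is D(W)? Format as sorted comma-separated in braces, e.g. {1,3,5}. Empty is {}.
Constraint 1 (W != U) on D(W)={1,2,3,4,5} D(U)={1,2,3,4,5}: no change
Constraint 2 (W < X) on D(W)={1,2,3,4,5} D(X)={1,2,3,4,5}: W {1,2,3,4,5}->{1,2,3,4}; X {1,2,3,4,5}->{2,3,4,5}
Constraint 3 (W + U = X) on D(W)={1,2,3,4} D(U)={1,2,3,4,5} D(X)={2,3,4,5}: U {1,2,3,4,5}->{1,2,3,4}
So after constraint 3: D(W) = {1,2,3,4}

Answer: {1,2,3,4}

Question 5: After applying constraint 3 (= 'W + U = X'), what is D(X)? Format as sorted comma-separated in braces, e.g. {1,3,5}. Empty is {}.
Constraint 1 (W != U) on D(W)={1,2,3,4,5} D(U)={1,2,3,4,5}: no change
Constraint 2 (W < X) on D(W)={1,2,3,4,5} D(X)={1,2,3,4,5}: W {1,2,3,4,5}->{1,2,3,4}; X {1,2,3,4,5}->{2,3,4,5}
Constraint 3 (W + U = X) on D(W)={1,2,3,4} D(U)={1,2,3,4,5} D(X)={2,3,4,5}: U {1,2,3,4,5}->{1,2,3,4}
So after constraint 3: D(X) = {2,3,4,5}

Answer: {2,3,4,5}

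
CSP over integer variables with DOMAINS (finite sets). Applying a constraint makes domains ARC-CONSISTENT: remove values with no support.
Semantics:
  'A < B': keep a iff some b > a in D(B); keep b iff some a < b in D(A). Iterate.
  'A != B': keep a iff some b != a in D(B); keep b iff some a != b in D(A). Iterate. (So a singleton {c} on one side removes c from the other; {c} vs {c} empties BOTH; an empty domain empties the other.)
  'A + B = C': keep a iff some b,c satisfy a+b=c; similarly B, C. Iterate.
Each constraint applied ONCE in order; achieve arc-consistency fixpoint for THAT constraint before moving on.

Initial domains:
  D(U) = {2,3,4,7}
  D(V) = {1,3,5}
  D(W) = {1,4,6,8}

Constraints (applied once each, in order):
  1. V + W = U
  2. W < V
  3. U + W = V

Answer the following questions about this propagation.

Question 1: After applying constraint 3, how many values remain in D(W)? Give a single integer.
Constraint 1 (V + W = U) on D(V)={1,3,5} D(W)={1,4,6,8} D(U)={2,3,4,7}: V {1,3,5}->{1,3}; W {1,4,6,8}->{1,4,6}; U {2,3,4,7}->{2,4,7}
Constraint 2 (W < V) on D(W)={1,4,6} D(V)={1,3}: W {1,4,6}->{1}; V {1,3}->{3}
Constraint 3 (U + W = V) on D(U)={2,4,7} D(W)={1} D(V)={3}: U {2,4,7}->{2}
So after constraint 3: D(W)={1}, size = 1

Answer: 1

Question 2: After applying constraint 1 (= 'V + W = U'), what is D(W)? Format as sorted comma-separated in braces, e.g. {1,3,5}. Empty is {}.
Answer: {1,4,6}

Derivation:
Constraint 1 (V + W = U) on D(V)={1,3,5} D(W)={1,4,6,8} D(U)={2,3,4,7}: V {1,3,5}->{1,3}; W {1,4,6,8}->{1,4,6}; U {2,3,4,7}->{2,4,7}
So after constraint 1: D(W) = {1,4,6}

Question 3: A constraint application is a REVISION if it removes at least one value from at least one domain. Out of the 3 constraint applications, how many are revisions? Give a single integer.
Answer: 3

Derivation:
Constraint 1 (V + W = U) on D(V)={1,3,5} D(W)={1,4,6,8} D(U)={2,3,4,7}: V {1,3,5}->{1,3}; W {1,4,6,8}->{1,4,6}; U {2,3,4,7}->{2,4,7} => REVISION
Constraint 2 (W < V) on D(W)={1,4,6} D(V)={1,3}: W {1,4,6}->{1}; V {1,3}->{3} => REVISION
Constraint 3 (U + W = V) on D(U)={2,4,7} D(W)={1} D(V)={3}: U {2,4,7}->{2} => REVISION
Total revisions = 3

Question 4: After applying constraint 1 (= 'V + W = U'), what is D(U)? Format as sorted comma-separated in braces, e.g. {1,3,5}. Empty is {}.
Constraint 1 (V + W = U) on D(V)={1,3,5} D(W)={1,4,6,8} D(U)={2,3,4,7}: V {1,3,5}->{1,3}; W {1,4,6,8}->{1,4,6}; U {2,3,4,7}->{2,4,7}
So after constraint 1: D(U) = {2,4,7}

Answer: {2,4,7}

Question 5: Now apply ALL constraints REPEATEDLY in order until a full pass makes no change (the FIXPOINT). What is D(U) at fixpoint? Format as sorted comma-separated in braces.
Answer: {}

Derivation:
pass 0 (initial): D(U)={2,3,4,7}
pass 1: U {2,3,4,7}->{2}; V {1,3,5}->{3}; W {1,4,6,8}->{1}
pass 2: U {2}->{}; V {3}->{}; W {1}->{}
pass 3: no change
Fixpoint after 3 passes: D(U) = {}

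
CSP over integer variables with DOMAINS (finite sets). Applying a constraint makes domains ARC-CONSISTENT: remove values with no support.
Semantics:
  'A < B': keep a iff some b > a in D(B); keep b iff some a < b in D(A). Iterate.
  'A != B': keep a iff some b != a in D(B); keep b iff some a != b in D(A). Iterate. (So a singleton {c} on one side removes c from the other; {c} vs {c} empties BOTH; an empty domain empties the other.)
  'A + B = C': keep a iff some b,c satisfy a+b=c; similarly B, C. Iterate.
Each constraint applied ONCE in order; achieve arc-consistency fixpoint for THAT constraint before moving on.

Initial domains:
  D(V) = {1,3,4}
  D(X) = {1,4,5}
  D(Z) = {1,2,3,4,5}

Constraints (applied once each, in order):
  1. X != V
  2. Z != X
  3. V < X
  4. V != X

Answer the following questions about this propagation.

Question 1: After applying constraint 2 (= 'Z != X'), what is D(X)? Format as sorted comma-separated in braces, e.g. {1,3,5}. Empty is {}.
Constraint 1 (X != V) on D(X)={1,4,5} D(V)={1,3,4}: no change
Constraint 2 (Z != X) on D(Z)={1,2,3,4,5} D(X)={1,4,5}: no change
So after constraint 2: D(X) = {1,4,5}

Answer: {1,4,5}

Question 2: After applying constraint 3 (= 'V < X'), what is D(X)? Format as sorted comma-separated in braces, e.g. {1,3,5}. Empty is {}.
Constraint 1 (X != V) on D(X)={1,4,5} D(V)={1,3,4}: no change
Constraint 2 (Z != X) on D(Z)={1,2,3,4,5} D(X)={1,4,5}: no change
Constraint 3 (V < X) on D(V)={1,3,4} D(X)={1,4,5}: X {1,4,5}->{4,5}
So after constraint 3: D(X) = {4,5}

Answer: {4,5}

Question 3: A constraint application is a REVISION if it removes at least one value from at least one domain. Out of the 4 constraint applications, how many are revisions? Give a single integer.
Constraint 1 (X != V) on D(X)={1,4,5} D(V)={1,3,4}: no change => not a revision
Constraint 2 (Z != X) on D(Z)={1,2,3,4,5} D(X)={1,4,5}: no change => not a revision
Constraint 3 (V < X) on D(V)={1,3,4} D(X)={1,4,5}: X {1,4,5}->{4,5} => REVISION
Constraint 4 (V != X) on D(V)={1,3,4} D(X)={4,5}: no change => not a revision
Total revisions = 1

Answer: 1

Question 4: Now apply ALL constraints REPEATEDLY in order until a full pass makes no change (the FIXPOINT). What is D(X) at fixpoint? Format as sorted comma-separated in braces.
Answer: {4,5}

Derivation:
pass 0 (initial): D(X)={1,4,5}
pass 1: X {1,4,5}->{4,5}
pass 2: no change
Fixpoint after 2 passes: D(X) = {4,5}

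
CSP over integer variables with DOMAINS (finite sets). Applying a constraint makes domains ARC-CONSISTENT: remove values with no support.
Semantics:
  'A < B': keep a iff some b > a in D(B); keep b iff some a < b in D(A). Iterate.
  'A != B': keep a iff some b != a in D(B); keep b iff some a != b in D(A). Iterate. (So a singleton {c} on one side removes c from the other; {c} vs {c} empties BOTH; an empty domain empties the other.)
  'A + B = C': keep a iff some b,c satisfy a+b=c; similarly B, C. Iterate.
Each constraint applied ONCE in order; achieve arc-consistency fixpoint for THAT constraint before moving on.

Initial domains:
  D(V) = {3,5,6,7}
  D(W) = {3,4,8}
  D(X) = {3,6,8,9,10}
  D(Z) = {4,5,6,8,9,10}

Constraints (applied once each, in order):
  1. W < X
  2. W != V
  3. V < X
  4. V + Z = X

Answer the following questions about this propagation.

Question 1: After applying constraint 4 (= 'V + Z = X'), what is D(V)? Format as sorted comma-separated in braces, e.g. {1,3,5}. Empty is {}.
Constraint 1 (W < X) on D(W)={3,4,8} D(X)={3,6,8,9,10}: X {3,6,8,9,10}->{6,8,9,10}
Constraint 2 (W != V) on D(W)={3,4,8} D(V)={3,5,6,7}: no change
Constraint 3 (V < X) on D(V)={3,5,6,7} D(X)={6,8,9,10}: no change
Constraint 4 (V + Z = X) on D(V)={3,5,6,7} D(Z)={4,5,6,8,9,10} D(X)={6,8,9,10}: V {3,5,6,7}->{3,5,6}; Z {4,5,6,8,9,10}->{4,5,6}; X {6,8,9,10}->{8,9,10}
So after constraint 4: D(V) = {3,5,6}

Answer: {3,5,6}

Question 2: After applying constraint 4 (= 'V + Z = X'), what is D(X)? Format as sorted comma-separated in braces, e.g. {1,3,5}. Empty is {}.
Answer: {8,9,10}

Derivation:
Constraint 1 (W < X) on D(W)={3,4,8} D(X)={3,6,8,9,10}: X {3,6,8,9,10}->{6,8,9,10}
Constraint 2 (W != V) on D(W)={3,4,8} D(V)={3,5,6,7}: no change
Constraint 3 (V < X) on D(V)={3,5,6,7} D(X)={6,8,9,10}: no change
Constraint 4 (V + Z = X) on D(V)={3,5,6,7} D(Z)={4,5,6,8,9,10} D(X)={6,8,9,10}: V {3,5,6,7}->{3,5,6}; Z {4,5,6,8,9,10}->{4,5,6}; X {6,8,9,10}->{8,9,10}
So after constraint 4: D(X) = {8,9,10}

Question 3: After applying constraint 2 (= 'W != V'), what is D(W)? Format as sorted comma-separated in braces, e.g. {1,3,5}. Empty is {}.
Constraint 1 (W < X) on D(W)={3,4,8} D(X)={3,6,8,9,10}: X {3,6,8,9,10}->{6,8,9,10}
Constraint 2 (W != V) on D(W)={3,4,8} D(V)={3,5,6,7}: no change
So after constraint 2: D(W) = {3,4,8}

Answer: {3,4,8}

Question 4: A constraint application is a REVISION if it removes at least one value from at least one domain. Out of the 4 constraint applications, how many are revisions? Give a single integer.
Answer: 2

Derivation:
Constraint 1 (W < X) on D(W)={3,4,8} D(X)={3,6,8,9,10}: X {3,6,8,9,10}->{6,8,9,10} => REVISION
Constraint 2 (W != V) on D(W)={3,4,8} D(V)={3,5,6,7}: no change => not a revision
Constraint 3 (V < X) on D(V)={3,5,6,7} D(X)={6,8,9,10}: no change => not a revision
Constraint 4 (V + Z = X) on D(V)={3,5,6,7} D(Z)={4,5,6,8,9,10} D(X)={6,8,9,10}: V {3,5,6,7}->{3,5,6}; Z {4,5,6,8,9,10}->{4,5,6}; X {6,8,9,10}->{8,9,10} => REVISION
Total revisions = 2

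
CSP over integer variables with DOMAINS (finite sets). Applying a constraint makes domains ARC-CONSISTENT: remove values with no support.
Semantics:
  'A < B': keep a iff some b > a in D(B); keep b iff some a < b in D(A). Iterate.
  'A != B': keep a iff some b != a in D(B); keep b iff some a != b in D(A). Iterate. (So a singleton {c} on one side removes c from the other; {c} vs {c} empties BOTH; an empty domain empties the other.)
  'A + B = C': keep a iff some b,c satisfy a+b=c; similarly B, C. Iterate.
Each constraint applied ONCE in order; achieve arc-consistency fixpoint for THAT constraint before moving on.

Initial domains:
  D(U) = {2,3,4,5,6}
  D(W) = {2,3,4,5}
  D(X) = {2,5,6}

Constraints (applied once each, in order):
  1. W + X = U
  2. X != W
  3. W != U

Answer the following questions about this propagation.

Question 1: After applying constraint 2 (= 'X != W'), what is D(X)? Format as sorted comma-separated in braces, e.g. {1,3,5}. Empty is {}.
Answer: {2}

Derivation:
Constraint 1 (W + X = U) on D(W)={2,3,4,5} D(X)={2,5,6} D(U)={2,3,4,5,6}: W {2,3,4,5}->{2,3,4}; X {2,5,6}->{2}; U {2,3,4,5,6}->{4,5,6}
Constraint 2 (X != W) on D(X)={2} D(W)={2,3,4}: W {2,3,4}->{3,4}
So after constraint 2: D(X) = {2}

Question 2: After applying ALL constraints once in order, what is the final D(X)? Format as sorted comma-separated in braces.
Answer: {2}

Derivation:
Constraint 1 (W + X = U) on D(W)={2,3,4,5} D(X)={2,5,6} D(U)={2,3,4,5,6}: W {2,3,4,5}->{2,3,4}; X {2,5,6}->{2}; U {2,3,4,5,6}->{4,5,6}
Constraint 2 (X != W) on D(X)={2} D(W)={2,3,4}: W {2,3,4}->{3,4}
Constraint 3 (W != U) on D(W)={3,4} D(U)={4,5,6}: no change
So after all 3 constraints: D(X) = {2}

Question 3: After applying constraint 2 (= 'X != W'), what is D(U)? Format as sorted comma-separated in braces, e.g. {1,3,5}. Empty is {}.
Constraint 1 (W + X = U) on D(W)={2,3,4,5} D(X)={2,5,6} D(U)={2,3,4,5,6}: W {2,3,4,5}->{2,3,4}; X {2,5,6}->{2}; U {2,3,4,5,6}->{4,5,6}
Constraint 2 (X != W) on D(X)={2} D(W)={2,3,4}: W {2,3,4}->{3,4}
So after constraint 2: D(U) = {4,5,6}

Answer: {4,5,6}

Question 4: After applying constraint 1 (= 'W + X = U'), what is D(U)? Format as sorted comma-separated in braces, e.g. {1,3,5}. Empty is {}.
Answer: {4,5,6}

Derivation:
Constraint 1 (W + X = U) on D(W)={2,3,4,5} D(X)={2,5,6} D(U)={2,3,4,5,6}: W {2,3,4,5}->{2,3,4}; X {2,5,6}->{2}; U {2,3,4,5,6}->{4,5,6}
So after constraint 1: D(U) = {4,5,6}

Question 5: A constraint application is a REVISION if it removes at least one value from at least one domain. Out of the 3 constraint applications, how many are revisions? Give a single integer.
Answer: 2

Derivation:
Constraint 1 (W + X = U) on D(W)={2,3,4,5} D(X)={2,5,6} D(U)={2,3,4,5,6}: W {2,3,4,5}->{2,3,4}; X {2,5,6}->{2}; U {2,3,4,5,6}->{4,5,6} => REVISION
Constraint 2 (X != W) on D(X)={2} D(W)={2,3,4}: W {2,3,4}->{3,4} => REVISION
Constraint 3 (W != U) on D(W)={3,4} D(U)={4,5,6}: no change => not a revision
Total revisions = 2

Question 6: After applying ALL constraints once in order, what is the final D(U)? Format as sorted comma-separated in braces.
Constraint 1 (W + X = U) on D(W)={2,3,4,5} D(X)={2,5,6} D(U)={2,3,4,5,6}: W {2,3,4,5}->{2,3,4}; X {2,5,6}->{2}; U {2,3,4,5,6}->{4,5,6}
Constraint 2 (X != W) on D(X)={2} D(W)={2,3,4}: W {2,3,4}->{3,4}
Constraint 3 (W != U) on D(W)={3,4} D(U)={4,5,6}: no change
So after all 3 constraints: D(U) = {4,5,6}

Answer: {4,5,6}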